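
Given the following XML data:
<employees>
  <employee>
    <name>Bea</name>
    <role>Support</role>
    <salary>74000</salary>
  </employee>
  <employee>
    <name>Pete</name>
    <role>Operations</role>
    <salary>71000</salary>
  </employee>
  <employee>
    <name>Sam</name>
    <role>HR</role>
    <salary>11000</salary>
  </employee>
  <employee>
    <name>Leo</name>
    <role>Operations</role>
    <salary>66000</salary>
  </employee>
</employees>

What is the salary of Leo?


Searching for <employee> with <name>Leo</name>
Found at position 4
<salary>66000</salary>

ANSWER: 66000


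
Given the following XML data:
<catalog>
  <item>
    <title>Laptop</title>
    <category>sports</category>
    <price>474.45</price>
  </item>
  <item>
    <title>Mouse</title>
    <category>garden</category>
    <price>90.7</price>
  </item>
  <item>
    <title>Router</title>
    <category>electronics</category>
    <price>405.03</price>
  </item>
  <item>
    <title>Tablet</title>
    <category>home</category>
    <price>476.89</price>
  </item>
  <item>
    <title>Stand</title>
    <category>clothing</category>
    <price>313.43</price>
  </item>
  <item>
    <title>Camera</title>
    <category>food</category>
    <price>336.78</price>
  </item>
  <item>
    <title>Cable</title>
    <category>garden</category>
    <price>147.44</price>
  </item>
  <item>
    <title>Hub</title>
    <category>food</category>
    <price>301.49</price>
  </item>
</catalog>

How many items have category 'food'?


Scanning <item> elements for <category>food</category>:
  Item 6: Camera -> MATCH
  Item 8: Hub -> MATCH
Count: 2

ANSWER: 2


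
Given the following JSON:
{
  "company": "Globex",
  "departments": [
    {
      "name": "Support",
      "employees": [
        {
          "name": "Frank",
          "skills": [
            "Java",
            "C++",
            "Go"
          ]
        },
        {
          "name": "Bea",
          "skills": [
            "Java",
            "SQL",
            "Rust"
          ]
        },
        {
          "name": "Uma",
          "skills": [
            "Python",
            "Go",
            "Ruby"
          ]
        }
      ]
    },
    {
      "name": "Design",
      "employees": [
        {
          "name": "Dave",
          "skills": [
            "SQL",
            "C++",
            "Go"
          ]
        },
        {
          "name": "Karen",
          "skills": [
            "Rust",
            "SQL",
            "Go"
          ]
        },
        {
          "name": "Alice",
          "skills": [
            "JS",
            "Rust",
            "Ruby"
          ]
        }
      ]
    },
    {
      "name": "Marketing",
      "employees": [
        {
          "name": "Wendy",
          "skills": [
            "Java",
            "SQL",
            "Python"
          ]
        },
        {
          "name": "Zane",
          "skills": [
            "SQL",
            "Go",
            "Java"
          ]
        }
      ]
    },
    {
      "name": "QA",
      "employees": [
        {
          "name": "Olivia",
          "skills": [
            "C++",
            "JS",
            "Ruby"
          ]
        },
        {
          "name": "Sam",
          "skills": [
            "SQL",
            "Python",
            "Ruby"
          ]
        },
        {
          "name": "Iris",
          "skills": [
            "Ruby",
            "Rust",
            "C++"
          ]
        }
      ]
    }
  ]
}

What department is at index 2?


Path: departments[2].name
Value: Marketing

ANSWER: Marketing


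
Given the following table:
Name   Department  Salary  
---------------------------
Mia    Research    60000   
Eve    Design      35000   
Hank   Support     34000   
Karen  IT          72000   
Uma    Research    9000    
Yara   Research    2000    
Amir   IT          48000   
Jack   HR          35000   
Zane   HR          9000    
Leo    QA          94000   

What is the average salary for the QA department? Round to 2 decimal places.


QA department members:
  Leo: 94000
Sum = 94000
Count = 1
Average = 94000 / 1 = 94000.00

ANSWER: 94000.00


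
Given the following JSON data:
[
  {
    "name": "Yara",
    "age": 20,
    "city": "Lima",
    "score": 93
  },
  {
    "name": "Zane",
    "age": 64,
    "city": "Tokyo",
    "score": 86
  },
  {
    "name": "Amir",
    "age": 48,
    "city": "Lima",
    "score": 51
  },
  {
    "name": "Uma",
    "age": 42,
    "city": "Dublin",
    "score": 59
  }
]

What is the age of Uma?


Looking up record where name = Uma
Record index: 3
Field 'age' = 42

ANSWER: 42


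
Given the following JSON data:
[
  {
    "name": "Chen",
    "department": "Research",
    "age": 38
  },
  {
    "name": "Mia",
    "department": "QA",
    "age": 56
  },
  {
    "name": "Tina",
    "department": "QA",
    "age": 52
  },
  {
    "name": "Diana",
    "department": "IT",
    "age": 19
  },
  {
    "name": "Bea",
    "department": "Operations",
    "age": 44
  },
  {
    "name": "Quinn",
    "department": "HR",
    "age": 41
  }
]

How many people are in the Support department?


Scanning records for department = Support
  No matches found
Count: 0

ANSWER: 0


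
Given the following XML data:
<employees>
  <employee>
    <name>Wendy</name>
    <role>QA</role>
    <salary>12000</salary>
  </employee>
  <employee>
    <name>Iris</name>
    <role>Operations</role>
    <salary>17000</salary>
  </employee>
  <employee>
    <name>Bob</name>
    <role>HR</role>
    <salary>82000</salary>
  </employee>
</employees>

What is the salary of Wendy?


Searching for <employee> with <name>Wendy</name>
Found at position 1
<salary>12000</salary>

ANSWER: 12000


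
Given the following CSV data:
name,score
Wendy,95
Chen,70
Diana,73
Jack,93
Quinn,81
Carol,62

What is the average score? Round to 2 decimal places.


Scores: 95, 70, 73, 93, 81, 62
Sum = 474
Count = 6
Average = 474 / 6 = 79.00

ANSWER: 79.00


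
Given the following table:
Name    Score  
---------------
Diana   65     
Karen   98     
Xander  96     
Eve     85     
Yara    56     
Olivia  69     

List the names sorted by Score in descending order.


Sorting by Score (descending):
  Karen: 98
  Xander: 96
  Eve: 85
  Olivia: 69
  Diana: 65
  Yara: 56


ANSWER: Karen, Xander, Eve, Olivia, Diana, Yara


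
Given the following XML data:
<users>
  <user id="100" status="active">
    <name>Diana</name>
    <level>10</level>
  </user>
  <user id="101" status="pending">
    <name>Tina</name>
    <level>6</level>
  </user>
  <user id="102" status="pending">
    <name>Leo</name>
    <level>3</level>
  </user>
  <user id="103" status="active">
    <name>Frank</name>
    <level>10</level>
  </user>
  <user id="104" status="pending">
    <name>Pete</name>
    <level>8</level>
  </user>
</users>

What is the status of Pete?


Finding user with name = Pete
user id="104" status="pending"

ANSWER: pending


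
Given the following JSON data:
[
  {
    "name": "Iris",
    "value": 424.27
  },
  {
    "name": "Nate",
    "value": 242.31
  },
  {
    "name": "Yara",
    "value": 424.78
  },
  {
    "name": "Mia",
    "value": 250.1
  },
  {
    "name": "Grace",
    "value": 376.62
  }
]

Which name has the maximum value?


Comparing values:
  Iris: 424.27
  Nate: 242.31
  Yara: 424.78
  Mia: 250.1
  Grace: 376.62
Maximum: Yara (424.78)

ANSWER: Yara


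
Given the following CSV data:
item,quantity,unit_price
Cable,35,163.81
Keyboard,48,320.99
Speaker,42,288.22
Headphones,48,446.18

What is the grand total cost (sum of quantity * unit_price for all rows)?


Computing row totals:
  Cable: 35 * 163.81 = 5733.35
  Keyboard: 48 * 320.99 = 15407.52
  Speaker: 42 * 288.22 = 12105.24
  Headphones: 48 * 446.18 = 21416.64
Grand total = 5733.35 + 15407.52 + 12105.24 + 21416.64 = 54662.75

ANSWER: 54662.75


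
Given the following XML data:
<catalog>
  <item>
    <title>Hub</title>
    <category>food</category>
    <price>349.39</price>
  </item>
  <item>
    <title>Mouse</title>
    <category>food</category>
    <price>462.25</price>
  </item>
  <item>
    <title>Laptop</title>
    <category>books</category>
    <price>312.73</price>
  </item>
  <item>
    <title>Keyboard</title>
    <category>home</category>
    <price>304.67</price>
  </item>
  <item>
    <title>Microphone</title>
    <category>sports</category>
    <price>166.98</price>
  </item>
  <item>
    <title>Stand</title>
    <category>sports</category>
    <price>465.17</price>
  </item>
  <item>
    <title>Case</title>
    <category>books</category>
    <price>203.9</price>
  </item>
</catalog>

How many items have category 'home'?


Scanning <item> elements for <category>home</category>:
  Item 4: Keyboard -> MATCH
Count: 1

ANSWER: 1


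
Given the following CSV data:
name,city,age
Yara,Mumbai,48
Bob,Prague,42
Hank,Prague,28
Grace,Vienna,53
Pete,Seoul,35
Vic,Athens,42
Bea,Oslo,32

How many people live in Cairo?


Scanning city column for 'Cairo':
Total matches: 0

ANSWER: 0


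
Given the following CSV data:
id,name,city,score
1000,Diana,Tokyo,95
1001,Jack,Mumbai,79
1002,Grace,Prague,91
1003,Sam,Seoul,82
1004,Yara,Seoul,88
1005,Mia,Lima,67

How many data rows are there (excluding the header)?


Counting rows (excluding header):
Header: id,name,city,score
Data rows: 6

ANSWER: 6


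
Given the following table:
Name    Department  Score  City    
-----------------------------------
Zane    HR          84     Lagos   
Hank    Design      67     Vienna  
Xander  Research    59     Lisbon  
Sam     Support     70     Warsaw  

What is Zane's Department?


Row 1: Zane
Department = HR

ANSWER: HR


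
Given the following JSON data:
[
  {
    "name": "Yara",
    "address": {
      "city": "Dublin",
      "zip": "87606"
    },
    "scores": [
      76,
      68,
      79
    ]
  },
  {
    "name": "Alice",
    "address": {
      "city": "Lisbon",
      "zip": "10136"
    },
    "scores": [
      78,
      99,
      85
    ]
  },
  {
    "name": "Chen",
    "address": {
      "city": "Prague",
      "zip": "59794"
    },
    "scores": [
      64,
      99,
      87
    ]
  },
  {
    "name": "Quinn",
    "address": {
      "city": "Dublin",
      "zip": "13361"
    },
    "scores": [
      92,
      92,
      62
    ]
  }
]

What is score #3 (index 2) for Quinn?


Path: records[3].scores[2]
Value: 62

ANSWER: 62


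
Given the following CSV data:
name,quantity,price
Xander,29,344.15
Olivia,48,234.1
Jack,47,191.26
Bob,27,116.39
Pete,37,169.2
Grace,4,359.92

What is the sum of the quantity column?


Values in 'quantity' column:
  Row 1: 29
  Row 2: 48
  Row 3: 47
  Row 4: 27
  Row 5: 37
  Row 6: 4
Sum = 29 + 48 + 47 + 27 + 37 + 4 = 192

ANSWER: 192


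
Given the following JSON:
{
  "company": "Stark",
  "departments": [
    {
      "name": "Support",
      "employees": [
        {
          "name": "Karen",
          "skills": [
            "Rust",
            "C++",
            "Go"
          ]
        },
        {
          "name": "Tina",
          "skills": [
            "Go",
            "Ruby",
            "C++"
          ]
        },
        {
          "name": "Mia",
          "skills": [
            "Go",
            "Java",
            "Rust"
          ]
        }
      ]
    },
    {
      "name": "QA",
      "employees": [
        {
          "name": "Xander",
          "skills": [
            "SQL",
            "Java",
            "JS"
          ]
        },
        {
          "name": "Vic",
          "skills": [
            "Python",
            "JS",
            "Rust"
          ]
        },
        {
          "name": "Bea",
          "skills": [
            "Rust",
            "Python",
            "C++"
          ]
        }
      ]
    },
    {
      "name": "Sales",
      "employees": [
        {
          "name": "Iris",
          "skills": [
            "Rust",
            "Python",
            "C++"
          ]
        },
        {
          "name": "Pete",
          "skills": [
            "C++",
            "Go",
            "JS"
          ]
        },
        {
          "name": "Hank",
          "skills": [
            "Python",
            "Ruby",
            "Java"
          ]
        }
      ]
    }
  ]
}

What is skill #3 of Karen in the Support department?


Path: departments[0].employees[0].skills[2]
Value: Go

ANSWER: Go


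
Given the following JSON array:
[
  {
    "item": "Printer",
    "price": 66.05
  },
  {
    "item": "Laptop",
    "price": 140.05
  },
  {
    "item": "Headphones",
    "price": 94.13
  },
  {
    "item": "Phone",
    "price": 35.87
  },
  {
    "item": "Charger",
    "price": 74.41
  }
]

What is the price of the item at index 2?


Array index 2 -> Headphones
price = 94.13

ANSWER: 94.13


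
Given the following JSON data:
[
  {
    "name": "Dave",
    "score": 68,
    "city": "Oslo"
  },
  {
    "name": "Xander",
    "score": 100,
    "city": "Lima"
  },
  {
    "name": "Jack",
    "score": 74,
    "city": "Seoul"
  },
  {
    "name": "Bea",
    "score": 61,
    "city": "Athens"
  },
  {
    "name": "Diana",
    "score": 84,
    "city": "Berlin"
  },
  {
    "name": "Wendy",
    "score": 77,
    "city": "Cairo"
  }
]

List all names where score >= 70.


Filtering records where score >= 70:
  Dave (score=68) -> no
  Xander (score=100) -> YES
  Jack (score=74) -> YES
  Bea (score=61) -> no
  Diana (score=84) -> YES
  Wendy (score=77) -> YES


ANSWER: Xander, Jack, Diana, Wendy


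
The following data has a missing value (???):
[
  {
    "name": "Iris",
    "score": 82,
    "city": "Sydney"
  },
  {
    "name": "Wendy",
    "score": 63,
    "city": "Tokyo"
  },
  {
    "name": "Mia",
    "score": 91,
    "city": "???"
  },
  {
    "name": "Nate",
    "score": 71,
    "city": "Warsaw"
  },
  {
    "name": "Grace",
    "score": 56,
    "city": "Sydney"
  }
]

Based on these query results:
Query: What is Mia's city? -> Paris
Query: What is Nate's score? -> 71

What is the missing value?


The missing value is Mia's city
From query: Mia's city = Paris

ANSWER: Paris


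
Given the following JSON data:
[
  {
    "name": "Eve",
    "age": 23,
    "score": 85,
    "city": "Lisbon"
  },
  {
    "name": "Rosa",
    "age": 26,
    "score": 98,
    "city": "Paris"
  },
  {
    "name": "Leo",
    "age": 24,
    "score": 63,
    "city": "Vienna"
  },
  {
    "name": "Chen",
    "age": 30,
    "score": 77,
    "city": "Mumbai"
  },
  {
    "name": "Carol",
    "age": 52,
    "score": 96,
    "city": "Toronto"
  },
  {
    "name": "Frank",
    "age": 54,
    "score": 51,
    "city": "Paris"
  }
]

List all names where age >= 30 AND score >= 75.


Checking both conditions:
  Eve (age=23, score=85) -> no
  Rosa (age=26, score=98) -> no
  Leo (age=24, score=63) -> no
  Chen (age=30, score=77) -> YES
  Carol (age=52, score=96) -> YES
  Frank (age=54, score=51) -> no


ANSWER: Chen, Carol


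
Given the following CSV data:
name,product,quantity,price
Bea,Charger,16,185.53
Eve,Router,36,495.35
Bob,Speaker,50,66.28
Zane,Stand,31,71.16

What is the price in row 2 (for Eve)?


Row 2: Eve
Column 'price' = 495.35

ANSWER: 495.35


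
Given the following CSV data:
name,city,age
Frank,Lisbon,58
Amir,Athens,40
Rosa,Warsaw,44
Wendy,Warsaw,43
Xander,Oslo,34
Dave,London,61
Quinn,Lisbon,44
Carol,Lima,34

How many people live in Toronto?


Scanning city column for 'Toronto':
Total matches: 0

ANSWER: 0


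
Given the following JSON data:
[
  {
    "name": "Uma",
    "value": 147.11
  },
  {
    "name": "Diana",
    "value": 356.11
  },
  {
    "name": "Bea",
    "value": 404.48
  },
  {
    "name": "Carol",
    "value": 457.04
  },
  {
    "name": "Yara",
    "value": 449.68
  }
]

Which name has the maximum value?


Comparing values:
  Uma: 147.11
  Diana: 356.11
  Bea: 404.48
  Carol: 457.04
  Yara: 449.68
Maximum: Carol (457.04)

ANSWER: Carol


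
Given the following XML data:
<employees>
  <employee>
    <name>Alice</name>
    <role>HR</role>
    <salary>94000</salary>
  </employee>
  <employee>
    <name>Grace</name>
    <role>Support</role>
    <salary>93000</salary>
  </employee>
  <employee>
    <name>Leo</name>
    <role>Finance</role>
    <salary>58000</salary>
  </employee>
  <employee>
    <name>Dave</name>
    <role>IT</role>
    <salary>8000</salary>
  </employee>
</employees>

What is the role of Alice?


Searching for <employee> with <name>Alice</name>
Found at position 1
<role>HR</role>

ANSWER: HR


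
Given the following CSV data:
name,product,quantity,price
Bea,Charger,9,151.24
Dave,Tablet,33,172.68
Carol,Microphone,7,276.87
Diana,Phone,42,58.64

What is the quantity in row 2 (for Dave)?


Row 2: Dave
Column 'quantity' = 33

ANSWER: 33


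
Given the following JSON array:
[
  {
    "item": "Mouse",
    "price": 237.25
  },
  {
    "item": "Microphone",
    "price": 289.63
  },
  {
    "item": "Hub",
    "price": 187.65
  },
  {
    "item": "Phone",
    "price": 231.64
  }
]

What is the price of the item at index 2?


Array index 2 -> Hub
price = 187.65

ANSWER: 187.65


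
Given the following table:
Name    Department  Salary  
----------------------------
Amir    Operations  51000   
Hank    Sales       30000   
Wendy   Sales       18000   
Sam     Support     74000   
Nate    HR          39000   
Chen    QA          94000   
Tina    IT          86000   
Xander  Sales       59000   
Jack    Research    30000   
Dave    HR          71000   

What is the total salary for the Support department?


Support department members:
  Sam: 74000
Total = 74000 = 74000

ANSWER: 74000


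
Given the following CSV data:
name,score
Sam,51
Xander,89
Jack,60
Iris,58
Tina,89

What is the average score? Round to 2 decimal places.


Scores: 51, 89, 60, 58, 89
Sum = 347
Count = 5
Average = 347 / 5 = 69.40

ANSWER: 69.40


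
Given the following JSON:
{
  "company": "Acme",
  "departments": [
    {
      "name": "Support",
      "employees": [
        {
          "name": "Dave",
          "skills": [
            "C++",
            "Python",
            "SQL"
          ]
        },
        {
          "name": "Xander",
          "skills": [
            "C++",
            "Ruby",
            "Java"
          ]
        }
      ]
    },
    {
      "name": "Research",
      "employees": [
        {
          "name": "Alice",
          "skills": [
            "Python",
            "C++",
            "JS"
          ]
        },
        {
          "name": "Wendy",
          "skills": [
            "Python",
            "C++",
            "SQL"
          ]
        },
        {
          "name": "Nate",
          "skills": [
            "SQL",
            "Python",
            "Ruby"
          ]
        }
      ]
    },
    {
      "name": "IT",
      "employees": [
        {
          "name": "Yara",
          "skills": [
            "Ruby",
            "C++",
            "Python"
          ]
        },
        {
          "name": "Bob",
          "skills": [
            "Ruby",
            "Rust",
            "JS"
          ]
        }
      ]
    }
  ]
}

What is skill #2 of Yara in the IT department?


Path: departments[2].employees[0].skills[1]
Value: C++

ANSWER: C++


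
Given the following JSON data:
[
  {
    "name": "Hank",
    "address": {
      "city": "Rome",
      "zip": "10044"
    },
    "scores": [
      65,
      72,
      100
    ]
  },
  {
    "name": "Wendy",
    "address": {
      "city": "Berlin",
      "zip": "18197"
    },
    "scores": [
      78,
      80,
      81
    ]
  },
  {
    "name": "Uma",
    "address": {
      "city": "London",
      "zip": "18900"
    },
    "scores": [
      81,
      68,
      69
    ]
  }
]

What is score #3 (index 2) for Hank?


Path: records[0].scores[2]
Value: 100

ANSWER: 100


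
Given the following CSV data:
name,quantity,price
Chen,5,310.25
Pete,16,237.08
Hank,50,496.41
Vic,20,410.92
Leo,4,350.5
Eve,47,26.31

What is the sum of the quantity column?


Values in 'quantity' column:
  Row 1: 5
  Row 2: 16
  Row 3: 50
  Row 4: 20
  Row 5: 4
  Row 6: 47
Sum = 5 + 16 + 50 + 20 + 4 + 47 = 142

ANSWER: 142


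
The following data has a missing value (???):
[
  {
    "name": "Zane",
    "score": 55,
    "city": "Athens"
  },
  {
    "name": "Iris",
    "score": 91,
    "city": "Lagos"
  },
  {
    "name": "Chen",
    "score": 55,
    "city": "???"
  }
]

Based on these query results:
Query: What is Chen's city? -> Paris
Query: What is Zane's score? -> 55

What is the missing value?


The missing value is Chen's city
From query: Chen's city = Paris

ANSWER: Paris


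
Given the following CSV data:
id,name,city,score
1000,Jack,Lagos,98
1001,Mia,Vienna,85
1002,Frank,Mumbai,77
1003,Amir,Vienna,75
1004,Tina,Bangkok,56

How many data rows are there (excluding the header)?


Counting rows (excluding header):
Header: id,name,city,score
Data rows: 5

ANSWER: 5


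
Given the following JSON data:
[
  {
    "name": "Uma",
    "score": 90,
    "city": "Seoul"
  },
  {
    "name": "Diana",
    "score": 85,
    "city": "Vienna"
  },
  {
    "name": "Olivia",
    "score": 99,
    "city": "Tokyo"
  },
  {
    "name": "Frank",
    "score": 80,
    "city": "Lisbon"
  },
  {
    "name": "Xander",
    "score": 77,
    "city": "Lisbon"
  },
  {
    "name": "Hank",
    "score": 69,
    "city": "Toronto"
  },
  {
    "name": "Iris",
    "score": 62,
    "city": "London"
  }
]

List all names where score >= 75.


Filtering records where score >= 75:
  Uma (score=90) -> YES
  Diana (score=85) -> YES
  Olivia (score=99) -> YES
  Frank (score=80) -> YES
  Xander (score=77) -> YES
  Hank (score=69) -> no
  Iris (score=62) -> no


ANSWER: Uma, Diana, Olivia, Frank, Xander


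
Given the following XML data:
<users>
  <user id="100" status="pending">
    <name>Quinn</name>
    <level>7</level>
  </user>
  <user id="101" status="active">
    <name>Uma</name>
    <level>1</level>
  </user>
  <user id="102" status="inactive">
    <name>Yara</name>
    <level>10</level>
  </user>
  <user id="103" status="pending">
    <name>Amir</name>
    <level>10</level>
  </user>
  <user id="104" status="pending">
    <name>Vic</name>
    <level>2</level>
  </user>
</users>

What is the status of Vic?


Finding user with name = Vic
user id="104" status="pending"

ANSWER: pending


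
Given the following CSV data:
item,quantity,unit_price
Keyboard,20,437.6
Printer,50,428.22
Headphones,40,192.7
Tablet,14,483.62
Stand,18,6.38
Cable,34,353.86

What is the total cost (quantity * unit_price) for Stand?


Row: Stand
quantity = 18
unit_price = 6.38
total = 18 * 6.38 = 114.84

ANSWER: 114.84


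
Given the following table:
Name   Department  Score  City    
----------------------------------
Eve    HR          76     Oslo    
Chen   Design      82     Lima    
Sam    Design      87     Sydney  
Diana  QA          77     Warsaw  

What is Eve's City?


Row 1: Eve
City = Oslo

ANSWER: Oslo


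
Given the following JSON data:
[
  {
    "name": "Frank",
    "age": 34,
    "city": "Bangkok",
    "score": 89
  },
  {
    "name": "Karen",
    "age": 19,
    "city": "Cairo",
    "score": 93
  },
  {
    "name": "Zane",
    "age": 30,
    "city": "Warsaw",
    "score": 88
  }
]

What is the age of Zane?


Looking up record where name = Zane
Record index: 2
Field 'age' = 30

ANSWER: 30


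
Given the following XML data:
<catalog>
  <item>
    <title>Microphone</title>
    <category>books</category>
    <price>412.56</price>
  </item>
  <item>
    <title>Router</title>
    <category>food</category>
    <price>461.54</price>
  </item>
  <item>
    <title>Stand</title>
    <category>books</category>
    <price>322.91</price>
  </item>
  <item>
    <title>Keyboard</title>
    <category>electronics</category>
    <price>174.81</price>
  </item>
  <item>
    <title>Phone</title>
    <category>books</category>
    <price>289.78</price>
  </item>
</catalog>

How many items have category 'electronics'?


Scanning <item> elements for <category>electronics</category>:
  Item 4: Keyboard -> MATCH
Count: 1

ANSWER: 1


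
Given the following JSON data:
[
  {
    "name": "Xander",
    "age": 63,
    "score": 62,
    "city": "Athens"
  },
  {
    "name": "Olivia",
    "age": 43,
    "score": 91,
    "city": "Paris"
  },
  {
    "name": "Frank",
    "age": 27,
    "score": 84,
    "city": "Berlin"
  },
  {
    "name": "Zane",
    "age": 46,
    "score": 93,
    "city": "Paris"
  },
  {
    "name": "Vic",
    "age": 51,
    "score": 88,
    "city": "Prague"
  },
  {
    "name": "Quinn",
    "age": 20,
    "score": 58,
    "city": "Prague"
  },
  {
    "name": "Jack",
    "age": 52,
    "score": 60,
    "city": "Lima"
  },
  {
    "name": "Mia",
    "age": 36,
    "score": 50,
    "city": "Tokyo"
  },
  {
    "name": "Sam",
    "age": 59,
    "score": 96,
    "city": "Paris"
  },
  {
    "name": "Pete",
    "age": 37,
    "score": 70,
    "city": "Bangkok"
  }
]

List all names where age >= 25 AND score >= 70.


Checking both conditions:
  Xander (age=63, score=62) -> no
  Olivia (age=43, score=91) -> YES
  Frank (age=27, score=84) -> YES
  Zane (age=46, score=93) -> YES
  Vic (age=51, score=88) -> YES
  Quinn (age=20, score=58) -> no
  Jack (age=52, score=60) -> no
  Mia (age=36, score=50) -> no
  Sam (age=59, score=96) -> YES
  Pete (age=37, score=70) -> YES


ANSWER: Olivia, Frank, Zane, Vic, Sam, Pete


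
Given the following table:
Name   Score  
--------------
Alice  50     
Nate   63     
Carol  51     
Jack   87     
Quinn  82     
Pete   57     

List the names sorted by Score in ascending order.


Sorting by Score (ascending):
  Alice: 50
  Carol: 51
  Pete: 57
  Nate: 63
  Quinn: 82
  Jack: 87


ANSWER: Alice, Carol, Pete, Nate, Quinn, Jack


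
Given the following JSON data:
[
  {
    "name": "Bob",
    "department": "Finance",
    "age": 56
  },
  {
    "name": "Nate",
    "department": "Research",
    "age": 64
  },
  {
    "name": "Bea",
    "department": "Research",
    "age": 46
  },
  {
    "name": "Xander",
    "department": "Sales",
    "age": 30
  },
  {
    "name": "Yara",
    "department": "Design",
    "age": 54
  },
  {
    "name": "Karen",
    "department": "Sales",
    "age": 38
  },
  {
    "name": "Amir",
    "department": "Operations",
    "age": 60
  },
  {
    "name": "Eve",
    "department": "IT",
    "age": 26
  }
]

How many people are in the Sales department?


Scanning records for department = Sales
  Record 3: Xander
  Record 5: Karen
Count: 2

ANSWER: 2


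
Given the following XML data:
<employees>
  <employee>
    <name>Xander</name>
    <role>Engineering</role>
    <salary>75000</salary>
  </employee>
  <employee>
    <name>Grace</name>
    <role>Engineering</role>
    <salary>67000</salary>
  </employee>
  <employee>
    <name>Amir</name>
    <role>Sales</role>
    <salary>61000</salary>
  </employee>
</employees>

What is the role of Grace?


Searching for <employee> with <name>Grace</name>
Found at position 2
<role>Engineering</role>

ANSWER: Engineering


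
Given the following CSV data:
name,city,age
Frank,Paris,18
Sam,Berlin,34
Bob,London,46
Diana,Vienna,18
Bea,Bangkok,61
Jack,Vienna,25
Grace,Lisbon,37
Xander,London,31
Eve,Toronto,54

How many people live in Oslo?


Scanning city column for 'Oslo':
Total matches: 0

ANSWER: 0


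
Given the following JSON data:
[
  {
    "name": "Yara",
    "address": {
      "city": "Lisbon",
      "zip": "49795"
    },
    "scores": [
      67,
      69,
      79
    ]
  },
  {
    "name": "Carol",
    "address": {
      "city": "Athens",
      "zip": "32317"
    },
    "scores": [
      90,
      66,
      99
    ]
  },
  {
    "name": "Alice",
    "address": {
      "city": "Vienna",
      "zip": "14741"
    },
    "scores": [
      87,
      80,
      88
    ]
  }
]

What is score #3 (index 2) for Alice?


Path: records[2].scores[2]
Value: 88

ANSWER: 88


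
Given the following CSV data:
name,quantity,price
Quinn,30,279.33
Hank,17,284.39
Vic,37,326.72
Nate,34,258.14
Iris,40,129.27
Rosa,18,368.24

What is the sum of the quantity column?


Values in 'quantity' column:
  Row 1: 30
  Row 2: 17
  Row 3: 37
  Row 4: 34
  Row 5: 40
  Row 6: 18
Sum = 30 + 17 + 37 + 34 + 40 + 18 = 176

ANSWER: 176


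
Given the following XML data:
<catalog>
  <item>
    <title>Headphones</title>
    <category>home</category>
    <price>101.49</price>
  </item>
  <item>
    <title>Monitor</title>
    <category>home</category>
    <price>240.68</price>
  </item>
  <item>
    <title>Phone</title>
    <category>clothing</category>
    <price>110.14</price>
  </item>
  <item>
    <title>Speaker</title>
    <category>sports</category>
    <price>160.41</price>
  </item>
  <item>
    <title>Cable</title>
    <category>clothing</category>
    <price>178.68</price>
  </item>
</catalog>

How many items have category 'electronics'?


Scanning <item> elements for <category>electronics</category>:
Count: 0

ANSWER: 0


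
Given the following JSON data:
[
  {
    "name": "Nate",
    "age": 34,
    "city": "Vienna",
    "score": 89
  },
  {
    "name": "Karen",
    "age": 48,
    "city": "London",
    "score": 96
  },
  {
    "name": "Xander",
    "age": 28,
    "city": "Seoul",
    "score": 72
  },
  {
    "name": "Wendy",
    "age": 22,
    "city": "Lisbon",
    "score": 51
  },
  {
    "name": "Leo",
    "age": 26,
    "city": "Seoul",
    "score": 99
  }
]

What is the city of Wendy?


Looking up record where name = Wendy
Record index: 3
Field 'city' = Lisbon

ANSWER: Lisbon


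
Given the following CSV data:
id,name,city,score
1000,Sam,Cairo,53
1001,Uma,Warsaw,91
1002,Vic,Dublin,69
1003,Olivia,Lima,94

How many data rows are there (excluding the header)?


Counting rows (excluding header):
Header: id,name,city,score
Data rows: 4

ANSWER: 4


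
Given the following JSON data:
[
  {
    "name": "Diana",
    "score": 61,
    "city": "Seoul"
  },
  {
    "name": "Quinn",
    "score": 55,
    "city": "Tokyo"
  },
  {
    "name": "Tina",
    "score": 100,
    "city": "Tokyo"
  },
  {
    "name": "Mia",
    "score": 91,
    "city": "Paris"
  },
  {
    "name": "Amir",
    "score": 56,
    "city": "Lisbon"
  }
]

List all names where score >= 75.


Filtering records where score >= 75:
  Diana (score=61) -> no
  Quinn (score=55) -> no
  Tina (score=100) -> YES
  Mia (score=91) -> YES
  Amir (score=56) -> no


ANSWER: Tina, Mia


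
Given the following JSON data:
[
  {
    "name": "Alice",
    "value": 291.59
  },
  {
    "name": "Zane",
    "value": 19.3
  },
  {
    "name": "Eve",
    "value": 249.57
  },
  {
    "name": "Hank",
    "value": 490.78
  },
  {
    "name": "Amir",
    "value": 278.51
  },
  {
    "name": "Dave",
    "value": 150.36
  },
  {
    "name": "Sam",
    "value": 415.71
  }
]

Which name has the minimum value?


Comparing values:
  Alice: 291.59
  Zane: 19.3
  Eve: 249.57
  Hank: 490.78
  Amir: 278.51
  Dave: 150.36
  Sam: 415.71
Minimum: Zane (19.3)

ANSWER: Zane


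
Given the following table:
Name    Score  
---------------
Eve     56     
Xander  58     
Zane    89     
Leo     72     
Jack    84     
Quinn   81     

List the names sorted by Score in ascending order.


Sorting by Score (ascending):
  Eve: 56
  Xander: 58
  Leo: 72
  Quinn: 81
  Jack: 84
  Zane: 89


ANSWER: Eve, Xander, Leo, Quinn, Jack, Zane


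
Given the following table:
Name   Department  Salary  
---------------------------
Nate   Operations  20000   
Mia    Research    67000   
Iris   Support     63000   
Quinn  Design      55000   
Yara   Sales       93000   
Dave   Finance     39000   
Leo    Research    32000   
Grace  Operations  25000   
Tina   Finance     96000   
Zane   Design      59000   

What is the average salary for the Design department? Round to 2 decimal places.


Design department members:
  Quinn: 55000
  Zane: 59000
Sum = 114000
Count = 2
Average = 114000 / 2 = 57000.00

ANSWER: 57000.00


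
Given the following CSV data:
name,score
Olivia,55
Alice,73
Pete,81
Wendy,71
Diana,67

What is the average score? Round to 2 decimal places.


Scores: 55, 73, 81, 71, 67
Sum = 347
Count = 5
Average = 347 / 5 = 69.40

ANSWER: 69.40


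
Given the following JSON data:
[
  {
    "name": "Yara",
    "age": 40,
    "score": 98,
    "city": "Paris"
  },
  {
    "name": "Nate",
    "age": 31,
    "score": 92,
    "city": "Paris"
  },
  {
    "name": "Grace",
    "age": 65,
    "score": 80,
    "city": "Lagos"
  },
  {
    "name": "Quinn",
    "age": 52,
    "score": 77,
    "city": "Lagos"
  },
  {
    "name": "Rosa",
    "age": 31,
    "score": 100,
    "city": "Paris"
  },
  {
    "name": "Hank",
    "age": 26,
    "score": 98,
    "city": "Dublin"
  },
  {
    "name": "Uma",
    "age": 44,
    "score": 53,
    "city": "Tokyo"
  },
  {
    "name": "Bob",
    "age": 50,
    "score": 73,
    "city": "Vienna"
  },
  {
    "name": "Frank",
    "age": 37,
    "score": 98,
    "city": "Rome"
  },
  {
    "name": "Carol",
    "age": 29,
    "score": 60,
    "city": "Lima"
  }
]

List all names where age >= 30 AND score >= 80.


Checking both conditions:
  Yara (age=40, score=98) -> YES
  Nate (age=31, score=92) -> YES
  Grace (age=65, score=80) -> YES
  Quinn (age=52, score=77) -> no
  Rosa (age=31, score=100) -> YES
  Hank (age=26, score=98) -> no
  Uma (age=44, score=53) -> no
  Bob (age=50, score=73) -> no
  Frank (age=37, score=98) -> YES
  Carol (age=29, score=60) -> no


ANSWER: Yara, Nate, Grace, Rosa, Frank


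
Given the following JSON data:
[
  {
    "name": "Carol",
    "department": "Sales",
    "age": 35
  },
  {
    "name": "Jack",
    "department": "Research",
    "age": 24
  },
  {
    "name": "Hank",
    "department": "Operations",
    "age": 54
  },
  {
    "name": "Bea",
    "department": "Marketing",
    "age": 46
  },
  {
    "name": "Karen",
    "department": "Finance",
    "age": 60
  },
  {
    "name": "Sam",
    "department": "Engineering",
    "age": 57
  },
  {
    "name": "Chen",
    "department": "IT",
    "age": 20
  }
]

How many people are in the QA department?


Scanning records for department = QA
  No matches found
Count: 0

ANSWER: 0


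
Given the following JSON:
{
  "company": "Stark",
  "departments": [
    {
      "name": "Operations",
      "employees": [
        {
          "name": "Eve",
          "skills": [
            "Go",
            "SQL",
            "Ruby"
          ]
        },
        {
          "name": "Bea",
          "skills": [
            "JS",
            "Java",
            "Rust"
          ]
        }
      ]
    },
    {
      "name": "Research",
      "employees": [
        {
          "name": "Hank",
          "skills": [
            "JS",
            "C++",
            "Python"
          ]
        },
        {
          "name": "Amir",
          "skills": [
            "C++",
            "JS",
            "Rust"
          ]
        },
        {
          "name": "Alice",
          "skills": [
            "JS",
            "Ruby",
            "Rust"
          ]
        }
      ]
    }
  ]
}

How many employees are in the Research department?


Path: departments[1].employees
Count: 3

ANSWER: 3


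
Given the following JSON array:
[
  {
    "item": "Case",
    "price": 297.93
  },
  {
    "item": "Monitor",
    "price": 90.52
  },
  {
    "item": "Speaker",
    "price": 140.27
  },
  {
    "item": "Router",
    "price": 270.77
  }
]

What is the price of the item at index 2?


Array index 2 -> Speaker
price = 140.27

ANSWER: 140.27


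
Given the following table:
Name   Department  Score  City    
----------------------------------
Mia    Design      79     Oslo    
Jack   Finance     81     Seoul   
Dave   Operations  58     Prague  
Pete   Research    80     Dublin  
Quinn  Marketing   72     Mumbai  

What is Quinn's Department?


Row 5: Quinn
Department = Marketing

ANSWER: Marketing


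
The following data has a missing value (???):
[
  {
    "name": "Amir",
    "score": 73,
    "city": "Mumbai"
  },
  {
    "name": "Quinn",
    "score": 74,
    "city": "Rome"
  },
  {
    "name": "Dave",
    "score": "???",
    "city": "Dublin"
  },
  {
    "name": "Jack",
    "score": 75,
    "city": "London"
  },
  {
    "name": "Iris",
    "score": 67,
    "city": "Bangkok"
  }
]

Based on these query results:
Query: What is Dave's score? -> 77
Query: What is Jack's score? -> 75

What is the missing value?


The missing value is Dave's score
From query: Dave's score = 77

ANSWER: 77


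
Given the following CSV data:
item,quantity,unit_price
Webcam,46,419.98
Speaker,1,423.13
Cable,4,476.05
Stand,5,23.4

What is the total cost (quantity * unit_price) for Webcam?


Row: Webcam
quantity = 46
unit_price = 419.98
total = 46 * 419.98 = 19319.08

ANSWER: 19319.08


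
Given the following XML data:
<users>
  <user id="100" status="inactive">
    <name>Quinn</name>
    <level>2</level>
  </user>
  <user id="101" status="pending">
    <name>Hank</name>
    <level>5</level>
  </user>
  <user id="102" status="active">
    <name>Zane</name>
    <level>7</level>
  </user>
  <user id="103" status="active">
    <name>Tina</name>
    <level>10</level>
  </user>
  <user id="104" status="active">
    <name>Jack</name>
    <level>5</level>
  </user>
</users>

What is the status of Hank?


Finding user with name = Hank
user id="101" status="pending"

ANSWER: pending


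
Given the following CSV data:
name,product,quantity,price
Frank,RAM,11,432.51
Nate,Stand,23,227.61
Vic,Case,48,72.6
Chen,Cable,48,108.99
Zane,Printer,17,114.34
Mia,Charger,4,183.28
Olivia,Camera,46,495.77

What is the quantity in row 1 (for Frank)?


Row 1: Frank
Column 'quantity' = 11

ANSWER: 11


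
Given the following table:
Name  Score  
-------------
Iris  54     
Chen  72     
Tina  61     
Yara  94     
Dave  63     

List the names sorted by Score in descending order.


Sorting by Score (descending):
  Yara: 94
  Chen: 72
  Dave: 63
  Tina: 61
  Iris: 54


ANSWER: Yara, Chen, Dave, Tina, Iris


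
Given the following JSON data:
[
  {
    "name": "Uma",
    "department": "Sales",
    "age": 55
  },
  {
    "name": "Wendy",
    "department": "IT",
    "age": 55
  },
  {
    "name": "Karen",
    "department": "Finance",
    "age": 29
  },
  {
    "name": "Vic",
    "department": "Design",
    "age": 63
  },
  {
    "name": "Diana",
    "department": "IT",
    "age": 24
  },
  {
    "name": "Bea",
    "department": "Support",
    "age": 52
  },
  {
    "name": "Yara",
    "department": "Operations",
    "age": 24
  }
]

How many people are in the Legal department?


Scanning records for department = Legal
  No matches found
Count: 0

ANSWER: 0


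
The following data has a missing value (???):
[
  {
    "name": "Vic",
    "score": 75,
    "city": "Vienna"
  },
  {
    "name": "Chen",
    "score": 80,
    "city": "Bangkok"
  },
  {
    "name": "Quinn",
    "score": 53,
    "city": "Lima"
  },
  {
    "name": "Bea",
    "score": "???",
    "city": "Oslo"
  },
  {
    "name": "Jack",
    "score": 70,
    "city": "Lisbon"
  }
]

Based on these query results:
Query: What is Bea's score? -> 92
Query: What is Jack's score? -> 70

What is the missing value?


The missing value is Bea's score
From query: Bea's score = 92

ANSWER: 92


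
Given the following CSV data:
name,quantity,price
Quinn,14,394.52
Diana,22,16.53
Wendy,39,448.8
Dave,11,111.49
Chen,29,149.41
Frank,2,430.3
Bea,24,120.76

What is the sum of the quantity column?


Values in 'quantity' column:
  Row 1: 14
  Row 2: 22
  Row 3: 39
  Row 4: 11
  Row 5: 29
  Row 6: 2
  Row 7: 24
Sum = 14 + 22 + 39 + 11 + 29 + 2 + 24 = 141

ANSWER: 141


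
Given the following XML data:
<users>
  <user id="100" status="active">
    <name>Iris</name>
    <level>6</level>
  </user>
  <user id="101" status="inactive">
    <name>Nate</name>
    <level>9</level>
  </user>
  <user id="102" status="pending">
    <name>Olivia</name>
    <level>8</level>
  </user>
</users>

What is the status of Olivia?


Finding user with name = Olivia
user id="102" status="pending"

ANSWER: pending


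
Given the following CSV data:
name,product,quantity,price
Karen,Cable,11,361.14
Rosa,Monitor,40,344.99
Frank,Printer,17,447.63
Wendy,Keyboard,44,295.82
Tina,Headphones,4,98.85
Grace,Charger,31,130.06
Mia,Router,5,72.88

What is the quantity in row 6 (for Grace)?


Row 6: Grace
Column 'quantity' = 31

ANSWER: 31
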